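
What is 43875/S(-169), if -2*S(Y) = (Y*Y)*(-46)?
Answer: 3375/50531 ≈ 0.066791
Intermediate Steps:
S(Y) = 23*Y² (S(Y) = -Y*Y*(-46)/2 = -Y²*(-46)/2 = -(-23)*Y² = 23*Y²)
43875/S(-169) = 43875/((23*(-169)²)) = 43875/((23*28561)) = 43875/656903 = 43875*(1/656903) = 3375/50531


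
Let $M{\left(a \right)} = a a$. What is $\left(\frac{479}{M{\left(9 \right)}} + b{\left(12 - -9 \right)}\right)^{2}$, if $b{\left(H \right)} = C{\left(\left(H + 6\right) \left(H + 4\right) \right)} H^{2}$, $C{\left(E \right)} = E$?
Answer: $\frac{581395970519716}{6561} \approx 8.8614 \cdot 10^{10}$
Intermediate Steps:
$b{\left(H \right)} = H^{2} \left(4 + H\right) \left(6 + H\right)$ ($b{\left(H \right)} = \left(H + 6\right) \left(H + 4\right) H^{2} = \left(6 + H\right) \left(4 + H\right) H^{2} = \left(4 + H\right) \left(6 + H\right) H^{2} = H^{2} \left(4 + H\right) \left(6 + H\right)$)
$M{\left(a \right)} = a^{2}$
$\left(\frac{479}{M{\left(9 \right)}} + b{\left(12 - -9 \right)}\right)^{2} = \left(\frac{479}{9^{2}} + \left(12 - -9\right)^{2} \left(24 + \left(12 - -9\right)^{2} + 10 \left(12 - -9\right)\right)\right)^{2} = \left(\frac{479}{81} + \left(12 + 9\right)^{2} \left(24 + \left(12 + 9\right)^{2} + 10 \left(12 + 9\right)\right)\right)^{2} = \left(479 \cdot \frac{1}{81} + 21^{2} \left(24 + 21^{2} + 10 \cdot 21\right)\right)^{2} = \left(\frac{479}{81} + 441 \left(24 + 441 + 210\right)\right)^{2} = \left(\frac{479}{81} + 441 \cdot 675\right)^{2} = \left(\frac{479}{81} + 297675\right)^{2} = \left(\frac{24112154}{81}\right)^{2} = \frac{581395970519716}{6561}$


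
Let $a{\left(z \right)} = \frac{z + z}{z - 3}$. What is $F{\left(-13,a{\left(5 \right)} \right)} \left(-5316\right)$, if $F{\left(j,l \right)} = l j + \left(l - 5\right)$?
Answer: $345540$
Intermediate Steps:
$a{\left(z \right)} = \frac{2 z}{-3 + z}$
$F{\left(j,l \right)} = -5 + l + j l$ ($F{\left(j,l \right)} = j l + \left(-5 + l\right) = -5 + l + j l$)
$F{\left(-13,a{\left(5 \right)} \right)} \left(-5316\right) = \left(-5 + 2 \cdot 5 \frac{1}{-3 + 5} - 13 \cdot 2 \cdot 5 \frac{1}{-3 + 5}\right) \left(-5316\right) = \left(-5 + 2 \cdot 5 \cdot \frac{1}{2} - 13 \cdot 2 \cdot 5 \cdot \frac{1}{2}\right) \left(-5316\right) = \left(-5 + 5 - 65\right) \left(-5316\right) = \left(-65\right) \left(-5316\right) = 345540$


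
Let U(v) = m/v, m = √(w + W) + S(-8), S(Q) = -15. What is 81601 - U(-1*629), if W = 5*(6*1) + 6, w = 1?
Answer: 51327014/629 + √37/629 ≈ 81601.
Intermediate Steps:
W = 36 (W = 5*6 + 6 = 30 + 6 = 36)
m = -15 + √37 (m = √(1 + 36) - 15 = √37 - 15 = -15 + √37 ≈ -8.9172)
U(v) = (-15 + √37)/v
81601 - U(-1*629) = 81601 - (-15 + √37)/((-1*629)) = 81601 - (-15 + √37)/(-629) = 81601 - (-1)*(-15 + √37)/629 = 81601 - (15/629 - √37/629) = 81601 + (-15/629 + √37/629) = 51327014/629 + √37/629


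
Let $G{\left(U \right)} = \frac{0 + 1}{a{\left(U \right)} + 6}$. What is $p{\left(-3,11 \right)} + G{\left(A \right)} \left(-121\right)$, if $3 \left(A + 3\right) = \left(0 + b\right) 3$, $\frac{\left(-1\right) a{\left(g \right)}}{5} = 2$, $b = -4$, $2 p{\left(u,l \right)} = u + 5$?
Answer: $\frac{125}{4} \approx 31.25$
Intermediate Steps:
$p{\left(u,l \right)} = \frac{5}{2} + \frac{u}{2}$ ($p{\left(u,l \right)} = \frac{u + 5}{2} = \frac{5 + u}{2} = \frac{5}{2} + \frac{u}{2}$)
$a{\left(g \right)} = -10$ ($a{\left(g \right)} = \left(-5\right) 2 = -10$)
$A = -7$ ($A = -3 + \frac{\left(0 - 4\right) 3}{3} = -3 + \frac{\left(-4\right) 3}{3} = -3 + \frac{1}{3} \left(-12\right) = -3 - 4 = -7$)
$G{\left(U \right)} = - \frac{1}{4}$ ($G{\left(U \right)} = \frac{0 + 1}{-10 + 6} = 1 \frac{1}{-4} = 1 \left(- \frac{1}{4}\right) = - \frac{1}{4}$)
$p{\left(-3,11 \right)} + G{\left(A \right)} \left(-121\right) = \left(\frac{5}{2} + \frac{1}{2} \left(-3\right)\right) - - \frac{121}{4} = \left(\frac{5}{2} - \frac{3}{2}\right) + \frac{121}{4} = 1 + \frac{121}{4} = \frac{125}{4}$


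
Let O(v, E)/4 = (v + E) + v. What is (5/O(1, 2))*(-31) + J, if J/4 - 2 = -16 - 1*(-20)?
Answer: 229/16 ≈ 14.313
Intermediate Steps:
O(v, E) = 4*E + 8*v (O(v, E) = 4*((v + E) + v) = 4*((E + v) + v) = 4*(E + 2*v) = 4*E + 8*v)
J = 24 (J = 8 + 4*(-16 - 1*(-20)) = 8 + 4*(-16 + 20) = 8 + 4*4 = 8 + 16 = 24)
(5/O(1, 2))*(-31) + J = (5/(4*2 + 8*1))*(-31) + 24 = (5/(8 + 8))*(-31) + 24 = (5/16)*(-31) + 24 = -155/16 + 24 = 229/16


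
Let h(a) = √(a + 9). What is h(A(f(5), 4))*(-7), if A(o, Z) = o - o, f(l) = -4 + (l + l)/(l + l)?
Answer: -21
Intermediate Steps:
f(l) = -3 (f(l) = -4 + (2*l)/((2*l)) = -4 + (2*l)*(1/(2*l)) = -4 + 1 = -3)
A(o, Z) = 0
h(a) = √(9 + a)
h(A(f(5), 4))*(-7) = √(9 + 0)*(-7) = √9*(-7) = 3*(-7) = -21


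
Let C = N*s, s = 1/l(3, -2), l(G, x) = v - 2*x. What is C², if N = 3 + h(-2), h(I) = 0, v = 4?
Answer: 9/64 ≈ 0.14063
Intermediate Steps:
N = 3 (N = 3 + 0 = 3)
l(G, x) = 4 - 2*x
s = ⅛ (s = 1/(4 - 2*(-2)) = 1/(4 + 4) = 1/8 = ⅛ ≈ 0.12500)
C = 3/8 (C = 3*(⅛) = 3/8 ≈ 0.37500)
C² = (3/8)² = 9/64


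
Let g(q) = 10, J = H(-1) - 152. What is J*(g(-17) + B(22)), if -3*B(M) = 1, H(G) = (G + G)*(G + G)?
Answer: -4292/3 ≈ -1430.7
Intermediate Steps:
H(G) = 4*G² (H(G) = (2*G)*(2*G) = 4*G²)
B(M) = -⅓ (B(M) = -⅓*1 = -⅓)
J = -148 (J = 4*(-1)² - 152 = 4*1 - 152 = 4 - 152 = -148)
J*(g(-17) + B(22)) = -148*(10 - ⅓) = -148*29/3 = -4292/3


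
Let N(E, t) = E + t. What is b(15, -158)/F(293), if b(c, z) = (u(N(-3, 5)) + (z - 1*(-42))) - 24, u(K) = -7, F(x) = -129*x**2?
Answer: 49/3691507 ≈ 1.3274e-5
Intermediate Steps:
b(c, z) = 11 + z (b(c, z) = (-7 + (z - 1*(-42))) - 24 = (-7 + (z + 42)) - 24 = (-7 + (42 + z)) - 24 = (35 + z) - 24 = 11 + z)
b(15, -158)/F(293) = (11 - 158)/((-129*293**2)) = -147/((-129*85849)) = -147/(-11074521) = -147*(-1/11074521) = 49/3691507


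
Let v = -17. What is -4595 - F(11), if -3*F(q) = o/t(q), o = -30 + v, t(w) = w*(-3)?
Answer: -454858/99 ≈ -4594.5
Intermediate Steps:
t(w) = -3*w
o = -47 (o = -30 - 17 = -47)
F(q) = -47/(9*q) (F(q) = -(-47)/(3*((-3*q))) = -(-47)*(-1/(3*q))/3 = -47/(9*q))
-4595 - F(11) = -4595 - (-47)/(9*11) = -4595 - 1*(-47/99) = -4595 + 47/99 = -454858/99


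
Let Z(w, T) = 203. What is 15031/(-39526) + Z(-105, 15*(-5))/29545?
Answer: -436067117/1167795670 ≈ -0.37341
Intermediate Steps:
15031/(-39526) + Z(-105, 15*(-5))/29545 = 15031/(-39526) + 203/29545 = 15031*(-1/39526) + 203*(1/29545) = -15031/39526 + 203/29545 = -436067117/1167795670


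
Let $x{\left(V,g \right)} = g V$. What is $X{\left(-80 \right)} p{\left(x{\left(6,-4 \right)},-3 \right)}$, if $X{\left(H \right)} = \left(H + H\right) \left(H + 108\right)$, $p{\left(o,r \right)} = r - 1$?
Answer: $17920$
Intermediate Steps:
$x{\left(V,g \right)} = V g$
$p{\left(o,r \right)} = -1 + r$ ($p{\left(o,r \right)} = r - 1 = -1 + r$)
$X{\left(H \right)} = 2 H \left(108 + H\right)$
$X{\left(-80 \right)} p{\left(x{\left(6,-4 \right)},-3 \right)} = 2 \left(-80\right) \left(108 - 80\right) \left(-1 - 3\right) = 2 \left(-80\right) 28 \left(-4\right) = \left(-4480\right) \left(-4\right) = 17920$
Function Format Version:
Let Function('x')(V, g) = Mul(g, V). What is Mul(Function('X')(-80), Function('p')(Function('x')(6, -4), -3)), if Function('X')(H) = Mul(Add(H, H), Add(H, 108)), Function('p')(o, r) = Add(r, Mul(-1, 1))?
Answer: 17920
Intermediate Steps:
Function('x')(V, g) = Mul(V, g)
Function('p')(o, r) = Add(-1, r) (Function('p')(o, r) = Add(r, -1) = Add(-1, r))
Function('X')(H) = Mul(2, H, Add(108, H)) (Function('X')(H) = Mul(Mul(2, H), Add(108, H)) = Mul(2, H, Add(108, H)))
Mul(Function('X')(-80), Function('p')(Function('x')(6, -4), -3)) = Mul(Mul(2, -80, Add(108, -80)), Add(-1, -3)) = Mul(Mul(2, -80, 28), -4) = Mul(-4480, -4) = 17920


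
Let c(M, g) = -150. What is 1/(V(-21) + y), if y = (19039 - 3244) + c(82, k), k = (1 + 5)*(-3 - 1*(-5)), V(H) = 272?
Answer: 1/15917 ≈ 6.2826e-5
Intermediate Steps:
k = 12 (k = 6*(-3 + 5) = 6*2 = 12)
y = 15645 (y = (19039 - 3244) - 150 = 15795 - 150 = 15645)
1/(V(-21) + y) = 1/(272 + 15645) = 1/15917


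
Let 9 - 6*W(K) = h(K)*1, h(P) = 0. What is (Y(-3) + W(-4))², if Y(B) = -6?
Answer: 81/4 ≈ 20.250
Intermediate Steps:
W(K) = 3/2 (W(K) = 3/2 - 0 = 3/2 - ⅙*0 = 3/2 + 0 = 3/2)
(Y(-3) + W(-4))² = (-6 + 3/2)² = (-9/2)² = 81/4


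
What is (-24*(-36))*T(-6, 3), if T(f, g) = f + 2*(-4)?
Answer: -12096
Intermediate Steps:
T(f, g) = -8 + f (T(f, g) = f - 8 = -8 + f)
(-24*(-36))*T(-6, 3) = (-24*(-36))*(-8 - 6) = 864*(-14) = -12096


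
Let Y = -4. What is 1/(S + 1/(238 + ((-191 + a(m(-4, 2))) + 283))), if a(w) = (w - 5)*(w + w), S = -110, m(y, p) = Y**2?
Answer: -682/75019 ≈ -0.0090910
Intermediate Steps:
m(y, p) = 16 (m(y, p) = (-4)**2 = 16)
a(w) = 2*w*(-5 + w) (a(w) = (-5 + w)*(2*w) = 2*w*(-5 + w))
1/(S + 1/(238 + ((-191 + a(m(-4, 2))) + 283))) = 1/(-110 + 1/(238 + ((-191 + 2*16*(-5 + 16)) + 283))) = 1/(-110 + 1/(238 + ((-191 + 2*16*11) + 283))) = 1/(-110 + 1/(238 + ((-191 + 352) + 283))) = 1/(-110 + 1/(238 + (161 + 283))) = 1/(-110 + 1/(238 + 444)) = 1/(-110 + 1/682) = 1/(-75019/682) = -682/75019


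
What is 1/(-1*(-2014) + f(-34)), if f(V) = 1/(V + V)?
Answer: 68/136951 ≈ 0.00049653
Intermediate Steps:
f(V) = 1/(2*V)
1/(-1*(-2014) + f(-34)) = 1/(-1*(-2014) + (1/2)/(-34)) = 1/(2014 + (1/2)*(-1/34)) = 1/(2014 - 1/68) = 1/(136951/68) = 68/136951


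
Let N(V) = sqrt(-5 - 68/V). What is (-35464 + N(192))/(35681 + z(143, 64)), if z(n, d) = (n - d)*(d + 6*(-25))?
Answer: -35464/28887 + I*sqrt(771)/346644 ≈ -1.2277 + 8.0102e-5*I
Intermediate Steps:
z(n, d) = (-150 + d)*(n - d) (z(n, d) = (n - d)*(d - 150) = (n - d)*(-150 + d) = (-150 + d)*(n - d))
(-35464 + N(192))/(35681 + z(143, 64)) = (-35464 + sqrt(-5 - 68/192))/(35681 + (-1*64**2 - 150*143 + 150*64 + 64*143)) = (-35464 + sqrt(-5 - 68*1/192))/(35681 + (-1*4096 - 21450 + 9600 + 9152)) = (-35464 + sqrt(-5 - 17/48))/(35681 + (-4096 - 21450 + 9600 + 9152)) = (-35464 + sqrt(-257/48))/(35681 - 6794) = (-35464 + I*sqrt(771)/12)/28887 = (-35464 + I*sqrt(771)/12)*(1/28887) = -35464/28887 + I*sqrt(771)/346644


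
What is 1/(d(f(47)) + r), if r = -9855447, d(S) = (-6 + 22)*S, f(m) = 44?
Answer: -1/9854743 ≈ -1.0147e-7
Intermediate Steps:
d(S) = 16*S
1/(d(f(47)) + r) = 1/(16*44 - 9855447) = 1/(704 - 9855447) = 1/(-9854743) = -1/9854743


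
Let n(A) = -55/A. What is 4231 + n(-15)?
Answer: 12704/3 ≈ 4234.7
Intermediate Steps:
4231 + n(-15) = 4231 - 55/(-15) = 4231 - 55*(-1/15) = 4231 + 11/3 = 12704/3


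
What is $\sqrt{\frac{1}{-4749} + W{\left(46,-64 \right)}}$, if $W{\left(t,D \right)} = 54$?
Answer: $\frac{\sqrt{1217857305}}{4749} \approx 7.3485$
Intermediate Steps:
$\sqrt{\frac{1}{-4749} + W{\left(46,-64 \right)}} = \sqrt{\frac{1}{-4749} + 54} = \sqrt{- \frac{1}{4749} + 54} = \sqrt{\frac{256445}{4749}} = \frac{\sqrt{1217857305}}{4749}$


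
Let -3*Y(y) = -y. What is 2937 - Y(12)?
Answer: 2933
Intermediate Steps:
Y(y) = y/3 (Y(y) = -(-1)*y/3 = y/3)
2937 - Y(12) = 2937 - 12/3 = 2937 - 1*4 = 2937 - 4 = 2933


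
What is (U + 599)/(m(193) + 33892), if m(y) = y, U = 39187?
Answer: 39786/34085 ≈ 1.1673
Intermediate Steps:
(U + 599)/(m(193) + 33892) = (39187 + 599)/(193 + 33892) = 39786/34085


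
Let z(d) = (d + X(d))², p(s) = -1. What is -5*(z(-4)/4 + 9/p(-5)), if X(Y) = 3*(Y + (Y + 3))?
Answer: -1625/4 ≈ -406.25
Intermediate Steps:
X(Y) = 9 + 6*Y (X(Y) = 3*(Y + (3 + Y)) = 3*(3 + 2*Y) = 9 + 6*Y)
z(d) = (9 + 7*d)² (z(d) = (d + (9 + 6*d))² = (9 + 7*d)²)
-5*(z(-4)/4 + 9/p(-5)) = -5*((9 + 7*(-4))²/4 + 9/(-1)) = -5*((9 - 28)²*(¼) + 9*(-1)) = -5*((-19)²*(¼) - 9) = -5*(361*(¼) - 9) = -5*(361/4 - 9) = -5*325/4 = -1625/4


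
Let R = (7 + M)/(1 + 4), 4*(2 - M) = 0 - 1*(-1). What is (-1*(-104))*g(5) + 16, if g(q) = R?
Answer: 198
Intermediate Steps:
M = 7/4 (M = 2 - (0 - 1*(-1))/4 = 2 - (0 + 1)/4 = 2 - 1/4*1 = 2 - 1/4 = 7/4 ≈ 1.7500)
R = 7/4 (R = (7 + 7/4)/(1 + 4) = (35/4)/5 = (35/4)*(1/5) = 7/4 ≈ 1.7500)
g(q) = 7/4
(-1*(-104))*g(5) + 16 = -1*(-104)*(7/4) + 16 = 104*(7/4) + 16 = 182 + 16 = 198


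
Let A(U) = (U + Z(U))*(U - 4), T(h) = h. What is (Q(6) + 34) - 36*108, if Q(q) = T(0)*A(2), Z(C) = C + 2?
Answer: -3854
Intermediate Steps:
Z(C) = 2 + C
A(U) = (-4 + U)*(2 + 2*U) (A(U) = (U + (2 + U))*(U - 4) = (2 + 2*U)*(-4 + U) = (-4 + U)*(2 + 2*U))
Q(q) = 0 (Q(q) = 0*(-8 - 6*2 + 2*2²) = 0*(-8 - 12 + 2*4) = 0*(-8 - 12 + 8) = 0*(-12) = 0)
(Q(6) + 34) - 36*108 = (0 + 34) - 36*108 = 34 - 3888 = -3854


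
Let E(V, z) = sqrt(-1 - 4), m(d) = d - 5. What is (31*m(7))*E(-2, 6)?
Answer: 62*I*sqrt(5) ≈ 138.64*I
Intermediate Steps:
m(d) = -5 + d
E(V, z) = I*sqrt(5) (E(V, z) = sqrt(-5) = I*sqrt(5))
(31*m(7))*E(-2, 6) = (31*(-5 + 7))*(I*sqrt(5)) = (31*2)*(I*sqrt(5)) = 62*(I*sqrt(5)) = 62*I*sqrt(5)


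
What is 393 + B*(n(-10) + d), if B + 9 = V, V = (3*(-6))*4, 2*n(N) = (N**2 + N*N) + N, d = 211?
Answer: -24393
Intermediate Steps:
n(N) = N**2 + N/2 (n(N) = ((N**2 + N*N) + N)/2 = ((N**2 + N**2) + N)/2 = (2*N**2 + N)/2 = (N + 2*N**2)/2 = N**2 + N/2)
V = -72 (V = -18*4 = -72)
B = -81 (B = -9 - 72 = -81)
393 + B*(n(-10) + d) = 393 - 81*(-10*(1/2 - 10) + 211) = 393 - 81*(-10*(-19/2) + 211) = 393 - 81*(95 + 211) = 393 - 81*306 = 393 - 24786 = -24393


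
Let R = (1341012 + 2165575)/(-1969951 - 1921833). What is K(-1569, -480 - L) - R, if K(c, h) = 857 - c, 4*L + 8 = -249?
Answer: 9444974571/3891784 ≈ 2426.9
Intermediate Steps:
L = -257/4 (L = -2 + (1/4)*(-249) = -2 - 249/4 = -257/4 ≈ -64.250)
R = -3506587/3891784 (R = 3506587/(-3891784) = 3506587*(-1/3891784) = -3506587/3891784 ≈ -0.90102)
K(-1569, -480 - L) - R = (857 - 1*(-1569)) - 1*(-3506587/3891784) = (857 + 1569) + 3506587/3891784 = 2426 + 3506587/3891784 = 9444974571/3891784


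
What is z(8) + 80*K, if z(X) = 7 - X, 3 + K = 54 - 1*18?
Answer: 2639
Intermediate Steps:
K = 33 (K = -3 + (54 - 1*18) = -3 + (54 - 18) = -3 + 36 = 33)
z(8) + 80*K = (7 - 1*8) + 80*33 = (7 - 8) + 2640 = -1 + 2640 = 2639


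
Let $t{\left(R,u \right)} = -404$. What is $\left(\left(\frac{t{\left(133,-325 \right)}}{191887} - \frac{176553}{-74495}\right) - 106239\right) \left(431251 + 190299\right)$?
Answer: $- \frac{188778720550501037240}{2858924413} \approx -6.6031 \cdot 10^{10}$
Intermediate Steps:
$\left(\left(\frac{t{\left(133,-325 \right)}}{191887} - \frac{176553}{-74495}\right) - 106239\right) \left(431251 + 190299\right) = \left(\left(- \frac{404}{191887} - \frac{176553}{-74495}\right) - 106239\right) \left(431251 + 190299\right) = \left(\left(\left(-404\right) \frac{1}{191887} - - \frac{176553}{74495}\right) - 106239\right) 621550 = \left(\left(- \frac{404}{191887} + \frac{176553}{74495}\right) - 106239\right) 621550 = \left(\frac{33848129531}{14294622065} - 106239\right) 621550 = \left(- \frac{1518612505434004}{14294622065}\right) 621550 = - \frac{188778720550501037240}{2858924413}$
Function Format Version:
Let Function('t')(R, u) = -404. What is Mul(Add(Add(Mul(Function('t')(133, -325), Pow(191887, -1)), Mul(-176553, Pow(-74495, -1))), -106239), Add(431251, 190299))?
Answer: Rational(-188778720550501037240, 2858924413) ≈ -6.6031e+10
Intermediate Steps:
Mul(Add(Add(Mul(Function('t')(133, -325), Pow(191887, -1)), Mul(-176553, Pow(-74495, -1))), -106239), Add(431251, 190299)) = Mul(Add(Add(Mul(-404, Pow(191887, -1)), Mul(-176553, Pow(-74495, -1))), -106239), Add(431251, 190299)) = Mul(Add(Add(Mul(-404, Rational(1, 191887)), Mul(-176553, Rational(-1, 74495))), -106239), 621550) = Mul(Add(Add(Rational(-404, 191887), Rational(176553, 74495)), -106239), 621550) = Mul(Add(Rational(33848129531, 14294622065), -106239), 621550) = Mul(Rational(-1518612505434004, 14294622065), 621550) = Rational(-188778720550501037240, 2858924413)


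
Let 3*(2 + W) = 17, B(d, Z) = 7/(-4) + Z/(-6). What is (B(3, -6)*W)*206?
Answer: -1133/2 ≈ -566.50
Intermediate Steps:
B(d, Z) = -7/4 - Z/6 (B(d, Z) = 7*(-¼) + Z*(-⅙) = -7/4 - Z/6)
W = 11/3 (W = -2 + (⅓)*17 = -2 + 17/3 = 11/3 ≈ 3.6667)
(B(3, -6)*W)*206 = ((-7/4 - ⅙*(-6))*(11/3))*206 = ((-7/4 + 1)*(11/3))*206 = -¾*11/3*206 = -11/4*206 = -1133/2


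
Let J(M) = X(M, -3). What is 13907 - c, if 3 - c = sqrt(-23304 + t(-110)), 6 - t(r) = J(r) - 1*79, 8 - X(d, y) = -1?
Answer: 13904 + 2*I*sqrt(5807) ≈ 13904.0 + 152.41*I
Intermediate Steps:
X(d, y) = 9 (X(d, y) = 8 - 1*(-1) = 8 + 1 = 9)
J(M) = 9
t(r) = 76 (t(r) = 6 - (9 - 1*79) = 6 - (9 - 79) = 6 - 1*(-70) = 6 + 70 = 76)
c = 3 - 2*I*sqrt(5807) (c = 3 - sqrt(-23304 + 76) = 3 - sqrt(-23228) = 3 - 2*I*sqrt(5807) ≈ 3.0 - 152.41*I)
13907 - c = 13907 - (3 - 2*I*sqrt(5807)) = 13907 + (-3 + 2*I*sqrt(5807)) = 13904 + 2*I*sqrt(5807)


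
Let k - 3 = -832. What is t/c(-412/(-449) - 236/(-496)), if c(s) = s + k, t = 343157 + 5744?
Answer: -19425412076/46077825 ≈ -421.58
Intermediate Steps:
k = -829 (k = 3 - 832 = -829)
t = 348901
c(s) = -829 + s (c(s) = s - 829 = -829 + s)
t/c(-412/(-449) - 236/(-496)) = 348901/(-829 + (-412/(-449) - 236/(-496))) = 348901/(-829 + (-412*(-1/449) - 236*(-1/496))) = 348901/(-829 + (412/449 + 59/124)) = 348901/(-829 + 77579/55676) = 348901/(-46077825/55676) = 348901*(-55676/46077825) = -19425412076/46077825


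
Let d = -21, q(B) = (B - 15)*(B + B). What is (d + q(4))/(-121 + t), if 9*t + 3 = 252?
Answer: 327/280 ≈ 1.1679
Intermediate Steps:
q(B) = 2*B*(-15 + B) (q(B) = (-15 + B)*(2*B) = 2*B*(-15 + B))
t = 83/3 (t = -⅓ + (⅑)*252 = -⅓ + 28 = 83/3 ≈ 27.667)
(d + q(4))/(-121 + t) = (-21 + 2*4*(-15 + 4))/(-121 + 83/3) = (-21 + 2*4*(-11))/(-280/3) = (-21 - 88)*(-3/280) = -109*(-3/280) = 327/280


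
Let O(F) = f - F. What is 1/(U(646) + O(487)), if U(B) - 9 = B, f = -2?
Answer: 1/166 ≈ 0.0060241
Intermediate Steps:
O(F) = -2 - F
U(B) = 9 + B
1/(U(646) + O(487)) = 1/((9 + 646) + (-2 - 1*487)) = 1/(655 + (-2 - 487)) = 1/(655 - 489) = 1/166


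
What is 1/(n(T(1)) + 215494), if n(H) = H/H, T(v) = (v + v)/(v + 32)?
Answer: 1/215495 ≈ 4.6405e-6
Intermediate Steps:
T(v) = 2*v/(32 + v) (T(v) = (2*v)/(32 + v) = 2*v/(32 + v))
n(H) = 1
1/(n(T(1)) + 215494) = 1/(1 + 215494) = 1/215495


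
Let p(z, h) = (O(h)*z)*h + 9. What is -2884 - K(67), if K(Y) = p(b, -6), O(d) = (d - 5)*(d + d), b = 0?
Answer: -2893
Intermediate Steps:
O(d) = 2*d*(-5 + d) (O(d) = (-5 + d)*(2*d) = 2*d*(-5 + d))
p(z, h) = 9 + 2*z*h²*(-5 + h) (p(z, h) = ((2*h*(-5 + h))*z)*h + 9 = (2*h*z*(-5 + h))*h + 9 = 2*z*h²*(-5 + h) + 9 = 9 + 2*z*h²*(-5 + h))
K(Y) = 9 (K(Y) = 9 + 2*0*(-6)²*(-5 - 6) = 9 + 2*0*36*(-11) = 9 + 0 = 9)
-2884 - K(67) = -2884 - 1*9 = -2884 - 9 = -2893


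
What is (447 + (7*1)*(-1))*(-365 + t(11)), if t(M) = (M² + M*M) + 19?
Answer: -45760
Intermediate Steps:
t(M) = 19 + 2*M² (t(M) = (M² + M²) + 19 = 2*M² + 19 = 19 + 2*M²)
(447 + (7*1)*(-1))*(-365 + t(11)) = (447 + (7*1)*(-1))*(-365 + (19 + 2*11²)) = (447 + 7*(-1))*(-365 + (19 + 2*121)) = (447 - 7)*(-365 + (19 + 242)) = 440*(-365 + 261) = 440*(-104) = -45760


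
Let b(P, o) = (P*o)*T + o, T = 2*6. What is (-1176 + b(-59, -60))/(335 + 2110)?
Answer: 13748/815 ≈ 16.869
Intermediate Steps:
T = 12
b(P, o) = o + 12*P*o (b(P, o) = (P*o)*12 + o = 12*P*o + o = o + 12*P*o)
(-1176 + b(-59, -60))/(335 + 2110) = (-1176 - 60*(1 + 12*(-59)))/(335 + 2110) = (-1176 - 60*(1 - 708))/2445 = (-1176 - 60*(-707))*(1/2445) = (-1176 + 42420)*(1/2445) = 41244*(1/2445) = 13748/815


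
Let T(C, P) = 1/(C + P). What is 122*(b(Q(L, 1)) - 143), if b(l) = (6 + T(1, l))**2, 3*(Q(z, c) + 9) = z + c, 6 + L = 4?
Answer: -8267452/625 ≈ -13228.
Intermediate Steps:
L = -2 (L = -6 + 4 = -2)
Q(z, c) = -9 + c/3 + z/3 (Q(z, c) = -9 + (z + c)/3 = -9 + (c + z)/3 = -9 + (c/3 + z/3) = -9 + c/3 + z/3)
b(l) = (6 + 1/(1 + l))**2
122*(b(Q(L, 1)) - 143) = 122*((7 + 6*(-9 + (1/3)*1 + (1/3)*(-2)))**2/(1 + (-9 + (1/3)*1 + (1/3)*(-2)))**2 - 143) = 122*((7 + 6*(-9 + 1/3 - 2/3))**2/(1 + (-9 + 1/3 - 2/3))**2 - 143) = 122*((7 + 6*(-28/3))**2/(1 - 28/3)**2 - 143) = 122*((7 - 56)**2/(-25/3)**2 - 143) = 122*((9/625)*(-49)**2 - 143) = 122*((9/625)*2401 - 143) = 122*(21609/625 - 143) = 122*(-67766/625) = -8267452/625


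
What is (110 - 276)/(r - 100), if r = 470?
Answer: -83/185 ≈ -0.44865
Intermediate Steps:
(110 - 276)/(r - 100) = (110 - 276)/(470 - 100) = -166/370 = -166*1/370 = -83/185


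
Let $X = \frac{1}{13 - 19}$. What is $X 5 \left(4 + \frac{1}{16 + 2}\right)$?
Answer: $- \frac{365}{108} \approx -3.3796$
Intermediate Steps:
$X = - \frac{1}{6}$ ($X = \frac{1}{-6} = - \frac{1}{6} \approx -0.16667$)
$X 5 \left(4 + \frac{1}{16 + 2}\right) = - \frac{5 \left(4 + \frac{1}{16 + 2}\right)}{6} = - \frac{5 \left(4 + \frac{1}{18}\right)}{6} = - \frac{5 \cdot \frac{73}{18}}{6} = \left(- \frac{1}{6}\right) \frac{365}{18} = - \frac{365}{108}$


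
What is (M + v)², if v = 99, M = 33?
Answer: 17424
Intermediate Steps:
(M + v)² = (33 + 99)² = 132² = 17424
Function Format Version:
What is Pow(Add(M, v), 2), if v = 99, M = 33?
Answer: 17424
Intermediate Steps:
Pow(Add(M, v), 2) = Pow(Add(33, 99), 2) = Pow(132, 2) = 17424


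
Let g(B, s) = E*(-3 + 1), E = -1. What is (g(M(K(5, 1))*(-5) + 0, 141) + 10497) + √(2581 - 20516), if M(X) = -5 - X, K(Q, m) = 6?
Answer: 10499 + I*√17935 ≈ 10499.0 + 133.92*I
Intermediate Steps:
g(B, s) = 2 (g(B, s) = -(-3 + 1) = -1*(-2) = 2)
(g(M(K(5, 1))*(-5) + 0, 141) + 10497) + √(2581 - 20516) = (2 + 10497) + √(2581 - 20516) = 10499 + √(-17935) = 10499 + I*√17935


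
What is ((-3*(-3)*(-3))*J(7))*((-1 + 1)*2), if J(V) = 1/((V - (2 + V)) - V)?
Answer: 0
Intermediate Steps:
J(V) = 1/(-2 - V) (J(V) = 1/((V + (-2 - V)) - V) = 1/(-2 - V))
((-3*(-3)*(-3))*J(7))*((-1 + 1)*2) = ((-3*(-3)*(-3))*(-1/(2 + 7)))*((-1 + 1)*2) = ((9*(-3))*(-1/9))*(0*2) = -(-27)/9*0 = -27*(-1/9)*0 = 3*0 = 0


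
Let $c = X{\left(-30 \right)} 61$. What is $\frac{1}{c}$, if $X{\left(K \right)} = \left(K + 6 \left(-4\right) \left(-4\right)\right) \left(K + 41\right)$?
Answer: $\frac{1}{44286} \approx 2.258 \cdot 10^{-5}$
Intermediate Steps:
$X{\left(K \right)} = \left(41 + K\right) \left(96 + K\right)$ ($X{\left(K \right)} = \left(K - -96\right) \left(41 + K\right) = \left(K + 96\right) \left(41 + K\right) = \left(96 + K\right) \left(41 + K\right) = \left(41 + K\right) \left(96 + K\right)$)
$c = 44286$ ($c = \left(3936 + \left(-30\right)^{2} + 137 \left(-30\right)\right) 61 = \left(3936 + 900 - 4110\right) 61 = 726 \cdot 61 = 44286$)
$\frac{1}{c} = \frac{1}{44286}$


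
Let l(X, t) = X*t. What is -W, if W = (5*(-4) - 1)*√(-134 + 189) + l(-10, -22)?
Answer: -220 + 21*√55 ≈ -64.260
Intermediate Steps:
W = 220 - 21*√55 (W = (5*(-4) - 1)*√(-134 + 189) - 10*(-22) = (-20 - 1)*√55 + 220 = -21*√55 + 220 = 220 - 21*√55 ≈ 64.260)
-W = -(220 - 21*√55) = -220 + 21*√55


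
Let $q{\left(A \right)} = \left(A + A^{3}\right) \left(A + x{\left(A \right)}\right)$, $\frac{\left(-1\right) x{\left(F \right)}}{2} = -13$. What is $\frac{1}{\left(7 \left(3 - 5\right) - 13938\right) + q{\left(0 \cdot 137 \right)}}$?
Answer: $- \frac{1}{13952} \approx -7.1674 \cdot 10^{-5}$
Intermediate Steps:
$x{\left(F \right)} = 26$ ($x{\left(F \right)} = \left(-2\right) \left(-13\right) = 26$)
$q{\left(A \right)} = \left(26 + A\right) \left(A + A^{3}\right)$ ($q{\left(A \right)} = \left(A + A^{3}\right) \left(A + 26\right) = \left(A + A^{3}\right) \left(26 + A\right) = \left(26 + A\right) \left(A + A^{3}\right)$)
$\frac{1}{\left(7 \left(3 - 5\right) - 13938\right) + q{\left(0 \cdot 137 \right)}} = \frac{1}{\left(7 \left(3 - 5\right) - 13938\right) + 0 \cdot 137 \left(26 + 0 \cdot 137 + \left(0 \cdot 137\right)^{3} + 26 \left(0 \cdot 137\right)^{2}\right)} = \frac{1}{\left(7 \left(-2\right) - 13938\right) + 0 \left(26 + 0 + 0^{3} + 26 \cdot 0^{2}\right)} = \frac{1}{\left(-14 - 13938\right) + 0 \left(26 + 0 + 0 + 26 \cdot 0\right)} = \frac{1}{-13952 + 0 \left(26 + 0 + 0 + 0\right)} = \frac{1}{-13952 + 0 \cdot 26} = \frac{1}{-13952 + 0} = \frac{1}{-13952} = - \frac{1}{13952}$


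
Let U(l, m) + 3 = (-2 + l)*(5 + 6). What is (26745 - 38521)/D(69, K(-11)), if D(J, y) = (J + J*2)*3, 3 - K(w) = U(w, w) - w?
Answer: -512/27 ≈ -18.963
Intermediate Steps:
U(l, m) = -25 + 11*l (U(l, m) = -3 + (-2 + l)*(5 + 6) = -3 + (-2 + l)*11 = -3 + (-22 + 11*l) = -25 + 11*l)
K(w) = 28 - 10*w (K(w) = 3 - ((-25 + 11*w) - w) = 3 - (-25 + 10*w) = 3 + (25 - 10*w) = 28 - 10*w)
D(J, y) = 9*J (D(J, y) = (J + 2*J)*3 = (3*J)*3 = 9*J)
(26745 - 38521)/D(69, K(-11)) = (26745 - 38521)/((9*69)) = -11776/621 = -11776*1/621 = -512/27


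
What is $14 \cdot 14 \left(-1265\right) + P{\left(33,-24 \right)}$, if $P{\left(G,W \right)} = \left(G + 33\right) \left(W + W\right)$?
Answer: $-251108$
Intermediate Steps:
$P{\left(G,W \right)} = 2 W \left(33 + G\right)$ ($P{\left(G,W \right)} = \left(33 + G\right) 2 W = 2 W \left(33 + G\right)$)
$14 \cdot 14 \left(-1265\right) + P{\left(33,-24 \right)} = 14 \cdot 14 \left(-1265\right) + 2 \left(-24\right) \left(33 + 33\right) = 196 \left(-1265\right) + 2 \left(-24\right) 66 = -247940 - 3168 = -251108$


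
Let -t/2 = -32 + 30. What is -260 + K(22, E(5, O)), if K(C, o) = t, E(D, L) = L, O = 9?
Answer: -256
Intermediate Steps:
t = 4 (t = -2*(-32 + 30) = -2*(-2) = 4)
K(C, o) = 4
-260 + K(22, E(5, O)) = -260 + 4 = -256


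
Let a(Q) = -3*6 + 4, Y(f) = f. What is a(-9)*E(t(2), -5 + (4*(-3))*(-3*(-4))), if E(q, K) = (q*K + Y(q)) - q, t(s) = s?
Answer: 4172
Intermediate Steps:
a(Q) = -14 (a(Q) = -18 + 4 = -14)
E(q, K) = K*q (E(q, K) = (q*K + q) - q = (K*q + q) - q = (q + K*q) - q = K*q)
a(-9)*E(t(2), -5 + (4*(-3))*(-3*(-4))) = -14*(-5 + (4*(-3))*(-3*(-4)))*2 = -14*(-5 - 12*12)*2 = -14*(-5 - 144)*2 = -(-2086)*2 = -14*(-298) = 4172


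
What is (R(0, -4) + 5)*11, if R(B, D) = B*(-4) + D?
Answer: 11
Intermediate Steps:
R(B, D) = D - 4*B (R(B, D) = -4*B + D = D - 4*B)
(R(0, -4) + 5)*11 = ((-4 - 4*0) + 5)*11 = ((-4 + 0) + 5)*11 = (-4 + 5)*11 = 1*11 = 11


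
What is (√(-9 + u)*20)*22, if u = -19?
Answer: 880*I*√7 ≈ 2328.3*I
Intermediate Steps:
(√(-9 + u)*20)*22 = (√(-9 - 19)*20)*22 = (√(-28)*20)*22 = ((2*I*√7)*20)*22 = (40*I*√7)*22 = 880*I*√7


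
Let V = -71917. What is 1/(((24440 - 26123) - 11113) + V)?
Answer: -1/84713 ≈ -1.1805e-5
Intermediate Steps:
1/(((24440 - 26123) - 11113) + V) = 1/(((24440 - 26123) - 11113) - 71917) = 1/((-1683 - 11113) - 71917) = 1/(-12796 - 71917) = 1/(-84713) = -1/84713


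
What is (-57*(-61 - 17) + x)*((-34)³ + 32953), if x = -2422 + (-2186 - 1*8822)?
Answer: 57057384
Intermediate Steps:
x = -13430 (x = -2422 + (-2186 - 8822) = -2422 - 11008 = -13430)
(-57*(-61 - 17) + x)*((-34)³ + 32953) = (-57*(-61 - 17) - 13430)*((-34)³ + 32953) = (-57*(-78) - 13430)*(-39304 + 32953) = (4446 - 13430)*(-6351) = -8984*(-6351) = 57057384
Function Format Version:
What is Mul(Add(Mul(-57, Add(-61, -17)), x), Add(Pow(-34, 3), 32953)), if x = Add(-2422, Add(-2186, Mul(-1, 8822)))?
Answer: 57057384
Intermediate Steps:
x = -13430 (x = Add(-2422, Add(-2186, -8822)) = Add(-2422, -11008) = -13430)
Mul(Add(Mul(-57, Add(-61, -17)), x), Add(Pow(-34, 3), 32953)) = Mul(Add(Mul(-57, Add(-61, -17)), -13430), Add(Pow(-34, 3), 32953)) = Mul(Add(Mul(-57, -78), -13430), Add(-39304, 32953)) = Mul(Add(4446, -13430), -6351) = Mul(-8984, -6351) = 57057384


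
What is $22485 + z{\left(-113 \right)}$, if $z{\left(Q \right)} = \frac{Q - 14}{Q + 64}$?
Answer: $\frac{1101892}{49} \approx 22488.0$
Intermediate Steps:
$z{\left(Q \right)} = \frac{-14 + Q}{64 + Q}$
$22485 + z{\left(-113 \right)} = 22485 + \frac{-14 - 113}{64 - 113} = 22485 + \frac{1}{-49} \left(-127\right) = 22485 - - \frac{127}{49} = 22485 + \frac{127}{49} = \frac{1101892}{49}$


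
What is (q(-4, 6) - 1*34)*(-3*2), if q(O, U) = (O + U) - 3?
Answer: 210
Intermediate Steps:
q(O, U) = -3 + O + U
(q(-4, 6) - 1*34)*(-3*2) = ((-3 - 4 + 6) - 1*34)*(-3*2) = (-1 - 34)*(-6) = -35*(-6) = 210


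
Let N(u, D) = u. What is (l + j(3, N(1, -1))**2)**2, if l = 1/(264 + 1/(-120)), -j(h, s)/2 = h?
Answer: 1300886238096/1003559041 ≈ 1296.3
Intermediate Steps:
j(h, s) = -2*h
l = 120/31679 (l = 1/(264 - 1/120) = 1/(31679/120) = 120/31679 ≈ 0.0037880)
(l + j(3, N(1, -1))**2)**2 = (120/31679 + (-2*3)**2)**2 = (120/31679 + (-6)**2)**2 = (120/31679 + 36)**2 = (1140564/31679)**2 = 1300886238096/1003559041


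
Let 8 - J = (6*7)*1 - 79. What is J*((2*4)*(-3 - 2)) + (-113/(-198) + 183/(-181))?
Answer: -64524181/35838 ≈ -1800.4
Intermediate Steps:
J = 45 (J = 8 - ((6*7)*1 - 79) = 8 - (42*1 - 79) = 8 - (42 - 79) = 8 - 1*(-37) = 8 + 37 = 45)
J*((2*4)*(-3 - 2)) + (-113/(-198) + 183/(-181)) = 45*((2*4)*(-3 - 2)) + (-113/(-198) + 183/(-181)) = 45*(8*(-5)) + (-113*(-1/198) + 183*(-1/181)) = 45*(-40) + (113/198 - 183/181) = -1800 - 15781/35838 = -64524181/35838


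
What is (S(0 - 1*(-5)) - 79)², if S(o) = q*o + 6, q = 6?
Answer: 1849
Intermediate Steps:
S(o) = 6 + 6*o (S(o) = 6*o + 6 = 6 + 6*o)
(S(0 - 1*(-5)) - 79)² = ((6 + 6*(0 - 1*(-5))) - 79)² = ((6 + 6*(0 + 5)) - 79)² = ((6 + 6*5) - 79)² = ((6 + 30) - 79)² = (36 - 79)² = (-43)² = 1849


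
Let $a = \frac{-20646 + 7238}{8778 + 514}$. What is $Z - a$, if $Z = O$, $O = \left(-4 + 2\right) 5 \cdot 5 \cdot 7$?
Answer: $- \frac{809698}{2323} \approx -348.56$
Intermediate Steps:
$a = - \frac{3352}{2323}$ ($a = - \frac{13408}{9292} = \left(-13408\right) \frac{1}{9292} = - \frac{3352}{2323} \approx -1.443$)
$O = -350$ ($O = \left(-2\right) 5 \cdot 5 \cdot 7 = \left(-10\right) 5 \cdot 7 = \left(-50\right) 7 = -350$)
$Z = -350$
$Z - a = -350 - - \frac{3352}{2323} = -350 + \frac{3352}{2323} = - \frac{809698}{2323}$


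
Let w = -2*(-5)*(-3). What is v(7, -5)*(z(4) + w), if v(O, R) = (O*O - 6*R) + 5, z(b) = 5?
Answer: -2100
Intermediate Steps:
v(O, R) = 5 + O² - 6*R (v(O, R) = (O² - 6*R) + 5 = 5 + O² - 6*R)
w = -30 (w = 10*(-3) = -30)
v(7, -5)*(z(4) + w) = (5 + 7² - 6*(-5))*(5 - 30) = (5 + 49 + 30)*(-25) = 84*(-25) = -2100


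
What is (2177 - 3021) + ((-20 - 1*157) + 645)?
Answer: -376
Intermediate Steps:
(2177 - 3021) + ((-20 - 1*157) + 645) = -844 + ((-20 - 157) + 645) = -844 + (-177 + 645) = -844 + 468 = -376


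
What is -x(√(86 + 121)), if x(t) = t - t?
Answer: 0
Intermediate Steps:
x(t) = 0
-x(√(86 + 121)) = -1*0 = 0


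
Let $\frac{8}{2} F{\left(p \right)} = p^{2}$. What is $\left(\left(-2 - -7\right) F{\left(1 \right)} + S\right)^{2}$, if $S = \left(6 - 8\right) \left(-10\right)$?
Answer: $\frac{7225}{16} \approx 451.56$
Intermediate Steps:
$F{\left(p \right)} = \frac{p^{2}}{4}$
$S = 20$ ($S = \left(-2\right) \left(-10\right) = 20$)
$\left(\left(-2 - -7\right) F{\left(1 \right)} + S\right)^{2} = \left(\left(-2 - -7\right) \frac{1^{2}}{4} + 20\right)^{2} = \left(\left(-2 + 7\right) \frac{1}{4} \cdot 1 + 20\right)^{2} = \left(5 \cdot \frac{1}{4} + 20\right)^{2} = \left(\frac{5}{4} + 20\right)^{2} = \left(\frac{85}{4}\right)^{2} = \frac{7225}{16}$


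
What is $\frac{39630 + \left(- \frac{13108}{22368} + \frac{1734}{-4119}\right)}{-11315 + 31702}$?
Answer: $\frac{304264116583}{156527634792} \approx 1.9438$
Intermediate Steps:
$\frac{39630 + \left(- \frac{13108}{22368} + \frac{1734}{-4119}\right)}{-11315 + 31702} = \frac{39630 + \left(\left(-13108\right) \frac{1}{22368} + 1734 \left(- \frac{1}{4119}\right)\right)}{20387} = \left(39630 - \frac{7731497}{7677816}\right) \frac{1}{20387} = \frac{304264116583}{7677816} \cdot \frac{1}{20387} = \frac{304264116583}{156527634792}$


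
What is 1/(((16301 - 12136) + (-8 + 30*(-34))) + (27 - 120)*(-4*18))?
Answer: 1/9833 ≈ 0.00010170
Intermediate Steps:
1/(((16301 - 12136) + (-8 + 30*(-34))) + (27 - 120)*(-4*18)) = 1/((4165 + (-8 - 1020)) - 93*(-72)) = 1/((4165 - 1028) + 6696) = 1/(3137 + 6696) = 1/9833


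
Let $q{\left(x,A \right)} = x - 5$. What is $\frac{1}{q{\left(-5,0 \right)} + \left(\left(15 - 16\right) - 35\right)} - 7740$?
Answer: $- \frac{356041}{46} \approx -7740.0$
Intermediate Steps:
$q{\left(x,A \right)} = -5 + x$ ($q{\left(x,A \right)} = x - 5 = -5 + x$)
$\frac{1}{q{\left(-5,0 \right)} + \left(\left(15 - 16\right) - 35\right)} - 7740 = \frac{1}{\left(-5 - 5\right) + \left(\left(15 - 16\right) - 35\right)} - 7740 = \frac{1}{-10 - 36} - 7740 = \frac{1}{-46} - 7740 = - \frac{1}{46} - 7740 = - \frac{356041}{46}$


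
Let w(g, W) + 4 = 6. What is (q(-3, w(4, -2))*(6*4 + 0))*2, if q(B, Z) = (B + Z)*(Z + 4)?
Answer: -288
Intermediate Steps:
w(g, W) = 2 (w(g, W) = -4 + 6 = 2)
q(B, Z) = (4 + Z)*(B + Z) (q(B, Z) = (B + Z)*(4 + Z) = (4 + Z)*(B + Z))
(q(-3, w(4, -2))*(6*4 + 0))*2 = ((2² + 4*(-3) + 4*2 - 3*2)*(6*4 + 0))*2 = ((4 - 12 + 8 - 6)*(24 + 0))*2 = -6*24*2 = -144*2 = -288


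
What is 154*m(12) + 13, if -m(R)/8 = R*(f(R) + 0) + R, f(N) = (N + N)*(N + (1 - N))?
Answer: -369587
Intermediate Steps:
f(N) = 2*N (f(N) = (2*N)*1 = 2*N)
m(R) = -16*R² - 8*R (m(R) = -8*(R*(2*R + 0) + R) = -8*(R*(2*R) + R) = -8*(2*R² + R) = -8*(R + 2*R²) = -16*R² - 8*R)
154*m(12) + 13 = 154*(-8*12*(1 + 2*12)) + 13 = 154*(-8*12*(1 + 24)) + 13 = 154*(-8*12*25) + 13 = 154*(-2400) + 13 = -369600 + 13 = -369587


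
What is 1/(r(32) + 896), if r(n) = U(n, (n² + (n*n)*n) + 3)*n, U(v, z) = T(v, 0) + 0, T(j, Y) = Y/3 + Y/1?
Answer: 1/896 ≈ 0.0011161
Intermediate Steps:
T(j, Y) = 4*Y/3 (T(j, Y) = Y*(⅓) + Y*1 = Y/3 + Y = 4*Y/3)
U(v, z) = 0 (U(v, z) = (4/3)*0 + 0 = 0 + 0 = 0)
r(n) = 0 (r(n) = 0*n = 0)
1/(r(32) + 896) = 1/(0 + 896) = 1/896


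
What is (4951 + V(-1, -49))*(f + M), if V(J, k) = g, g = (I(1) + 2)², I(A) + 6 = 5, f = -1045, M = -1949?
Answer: -14826288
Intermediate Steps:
I(A) = -1 (I(A) = -6 + 5 = -1)
g = 1 (g = (-1 + 2)² = 1² = 1)
V(J, k) = 1
(4951 + V(-1, -49))*(f + M) = (4951 + 1)*(-1045 - 1949) = 4952*(-2994) = -14826288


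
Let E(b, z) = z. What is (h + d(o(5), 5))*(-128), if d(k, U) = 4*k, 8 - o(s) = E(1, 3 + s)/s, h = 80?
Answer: -67584/5 ≈ -13517.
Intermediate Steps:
o(s) = 8 - (3 + s)/s
(h + d(o(5), 5))*(-128) = (80 + 4*(7 - 3/5))*(-128) = (80 + 4*(7 - 3*⅕))*(-128) = (80 + 4*(7 - ⅗))*(-128) = (80 + 4*(32/5))*(-128) = (80 + 128/5)*(-128) = (528/5)*(-128) = -67584/5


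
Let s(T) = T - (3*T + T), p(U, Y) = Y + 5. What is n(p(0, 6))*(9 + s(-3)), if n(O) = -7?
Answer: -126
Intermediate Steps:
p(U, Y) = 5 + Y
s(T) = -3*T (s(T) = T - 4*T = -3*T)
n(p(0, 6))*(9 + s(-3)) = -7*(9 - 3*(-3)) = -7*(9 + 9) = -7*18 = -126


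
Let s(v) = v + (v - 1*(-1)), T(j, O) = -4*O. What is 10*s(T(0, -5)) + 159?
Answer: 569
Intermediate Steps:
s(v) = 1 + 2*v (s(v) = v + (v + 1) = v + (1 + v) = 1 + 2*v)
10*s(T(0, -5)) + 159 = 10*(1 + 2*(-4*(-5))) + 159 = 10*(1 + 2*20) + 159 = 10*(1 + 40) + 159 = 10*41 + 159 = 410 + 159 = 569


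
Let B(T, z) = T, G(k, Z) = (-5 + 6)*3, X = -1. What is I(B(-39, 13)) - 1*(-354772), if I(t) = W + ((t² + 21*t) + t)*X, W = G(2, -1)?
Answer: 354112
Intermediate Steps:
G(k, Z) = 3 (G(k, Z) = 1*3 = 3)
W = 3
I(t) = 3 - t² - 22*t (I(t) = 3 + ((t² + 21*t) + t)*(-1) = 3 + (t² + 22*t)*(-1) = 3 + (-t² - 22*t) = 3 - t² - 22*t)
I(B(-39, 13)) - 1*(-354772) = (3 - 1*(-39)² - 22*(-39)) - 1*(-354772) = (3 - 1*1521 + 858) + 354772 = (3 - 1521 + 858) + 354772 = -660 + 354772 = 354112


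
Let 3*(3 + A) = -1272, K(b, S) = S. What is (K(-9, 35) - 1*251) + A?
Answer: -643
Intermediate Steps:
A = -427 (A = -3 + (1/3)*(-1272) = -3 - 424 = -427)
(K(-9, 35) - 1*251) + A = (35 - 1*251) - 427 = (35 - 251) - 427 = -216 - 427 = -643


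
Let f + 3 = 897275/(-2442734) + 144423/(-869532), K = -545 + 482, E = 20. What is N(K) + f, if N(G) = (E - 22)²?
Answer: 165173180451/354005896748 ≈ 0.46658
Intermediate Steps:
K = -63
N(G) = 4 (N(G) = (20 - 22)² = (-2)² = 4)
f = -1250850406541/354005896748 (f = -3 + (897275/(-2442734) + 144423/(-869532)) = -3 + (897275*(-1/2442734) + 144423*(-1/869532)) = -3 + (-897275/2442734 - 48141/289844) = -3 - 188832716297/354005896748 = -1250850406541/354005896748 ≈ -3.5334)
N(K) + f = 4 - 1250850406541/354005896748 = 165173180451/354005896748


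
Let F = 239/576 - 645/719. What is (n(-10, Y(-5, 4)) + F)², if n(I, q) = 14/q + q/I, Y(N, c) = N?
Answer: 33189708624601/4287881318400 ≈ 7.7403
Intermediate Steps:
F = -199679/414144 (F = 239*(1/576) - 645*1/719 = 239/576 - 645/719 = -199679/414144 ≈ -0.48215)
(n(-10, Y(-5, 4)) + F)² = ((14/(-5) - 5/(-10)) - 199679/414144)² = ((14*(-⅕) - 5*(-⅒)) - 199679/414144)² = ((-14/5 + ½) - 199679/414144)² = (-23/10 - 199679/414144)² = (-5761051/2070720)² = 33189708624601/4287881318400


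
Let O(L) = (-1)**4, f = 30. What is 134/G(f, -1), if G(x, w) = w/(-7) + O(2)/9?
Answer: 4221/8 ≈ 527.63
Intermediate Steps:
O(L) = 1
G(x, w) = 1/9 - w/7 (G(x, w) = w/(-7) + 1/9 = w*(-1/7) + 1*(1/9) = -w/7 + 1/9 = 1/9 - w/7)
134/G(f, -1) = 134/(1/9 - 1/7*(-1)) = 134/(1/9 + 1/7) = 134/(16/63) = 134*(63/16) = 4221/8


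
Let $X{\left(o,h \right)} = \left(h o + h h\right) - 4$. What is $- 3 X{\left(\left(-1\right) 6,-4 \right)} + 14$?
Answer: $-94$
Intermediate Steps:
$X{\left(o,h \right)} = -4 + h^{2} + h o$ ($X{\left(o,h \right)} = \left(h o + h^{2}\right) - 4 = \left(h^{2} + h o\right) - 4 = -4 + h^{2} + h o$)
$- 3 X{\left(\left(-1\right) 6,-4 \right)} + 14 = - 3 \left(-4 + \left(-4\right)^{2} - 4 \left(\left(-1\right) 6\right)\right) + 14 = - 3 \left(-4 + 16 - -24\right) + 14 = - 3 \left(-4 + 16 + 24\right) + 14 = \left(-3\right) 36 + 14 = -108 + 14 = -94$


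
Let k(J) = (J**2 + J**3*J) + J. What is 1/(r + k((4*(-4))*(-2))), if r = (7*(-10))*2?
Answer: 1/1049492 ≈ 9.5284e-7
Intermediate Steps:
r = -140 (r = -70*2 = -140)
k(J) = J + J**2 + J**4 (k(J) = (J**2 + J**4) + J = J + J**2 + J**4)
1/(r + k((4*(-4))*(-2))) = 1/(-140 + ((4*(-4))*(-2))*(1 + (4*(-4))*(-2) + ((4*(-4))*(-2))**3)) = 1/(-140 + (-16*(-2))*(1 - 16*(-2) + (-16*(-2))**3)) = 1/(-140 + 32*(1 + 32 + 32**3)) = 1/(-140 + 32*(1 + 32 + 32768)) = 1/(-140 + 32*32801) = 1/(-140 + 1049632) = 1/1049492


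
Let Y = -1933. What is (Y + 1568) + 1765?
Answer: 1400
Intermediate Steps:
(Y + 1568) + 1765 = (-1933 + 1568) + 1765 = -365 + 1765 = 1400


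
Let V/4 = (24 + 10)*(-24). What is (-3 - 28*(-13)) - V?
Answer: 3625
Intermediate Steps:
V = -3264 (V = 4*((24 + 10)*(-24)) = 4*(34*(-24)) = 4*(-816) = -3264)
(-3 - 28*(-13)) - V = (-3 - 28*(-13)) - 1*(-3264) = (-3 + 364) + 3264 = 361 + 3264 = 3625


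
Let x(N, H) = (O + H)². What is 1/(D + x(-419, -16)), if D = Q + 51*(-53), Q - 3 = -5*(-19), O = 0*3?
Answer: -1/2349 ≈ -0.00042571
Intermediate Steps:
O = 0
Q = 98 (Q = 3 - 5*(-19) = 3 + 95 = 98)
x(N, H) = H² (x(N, H) = (0 + H)² = H²)
D = -2605 (D = 98 + 51*(-53) = 98 - 2703 = -2605)
1/(D + x(-419, -16)) = 1/(-2605 + (-16)²) = 1/(-2605 + 256) = 1/(-2349) = -1/2349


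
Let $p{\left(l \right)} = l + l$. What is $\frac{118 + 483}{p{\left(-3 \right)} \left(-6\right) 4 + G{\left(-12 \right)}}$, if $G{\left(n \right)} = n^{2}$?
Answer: $\frac{601}{288} \approx 2.0868$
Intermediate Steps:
$p{\left(l \right)} = 2 l$
$\frac{118 + 483}{p{\left(-3 \right)} \left(-6\right) 4 + G{\left(-12 \right)}} = \frac{118 + 483}{2 \left(-3\right) \left(-6\right) 4 + \left(-12\right)^{2}} = \frac{601}{\left(-6\right) \left(-6\right) 4 + 144} = \frac{601}{36 \cdot 4 + 144} = \frac{601}{144 + 144} = \frac{601}{288}$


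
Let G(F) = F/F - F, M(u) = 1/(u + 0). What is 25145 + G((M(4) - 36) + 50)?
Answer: 100527/4 ≈ 25132.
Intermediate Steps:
M(u) = 1/u
G(F) = 1 - F
25145 + G((M(4) - 36) + 50) = 25145 + (1 - ((1/4 - 36) + 50)) = 25145 + (1 - (-143/4 + 50)) = 25145 + (1 - 1*57/4) = 25145 + (1 - 57/4) = 25145 - 53/4 = 100527/4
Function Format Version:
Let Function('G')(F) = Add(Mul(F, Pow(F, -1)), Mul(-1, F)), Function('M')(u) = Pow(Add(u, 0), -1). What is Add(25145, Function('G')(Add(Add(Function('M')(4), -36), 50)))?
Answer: Rational(100527, 4) ≈ 25132.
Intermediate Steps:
Function('M')(u) = Pow(u, -1)
Function('G')(F) = Add(1, Mul(-1, F))
Add(25145, Function('G')(Add(Add(Function('M')(4), -36), 50))) = Add(25145, Add(1, Mul(-1, Add(Add(Pow(4, -1), -36), 50)))) = Add(25145, Add(1, Mul(-1, Add(Add(Rational(1, 4), -36), 50)))) = Add(25145, Add(1, Mul(-1, Add(Rational(-143, 4), 50)))) = Add(25145, Add(1, Mul(-1, Rational(57, 4)))) = Add(25145, Add(1, Rational(-57, 4))) = Add(25145, Rational(-53, 4)) = Rational(100527, 4)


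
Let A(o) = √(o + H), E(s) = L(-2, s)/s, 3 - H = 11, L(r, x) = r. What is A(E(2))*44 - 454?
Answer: -454 + 132*I ≈ -454.0 + 132.0*I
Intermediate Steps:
H = -8 (H = 3 - 1*11 = 3 - 11 = -8)
E(s) = -2/s
A(o) = √(-8 + o) (A(o) = √(o - 8) = √(-8 + o))
A(E(2))*44 - 454 = √(-8 - 2/2)*44 - 454 = √(-8 - 2*½)*44 - 454 = √(-8 - 1)*44 - 454 = √(-9)*44 - 454 = (3*I)*44 - 454 = 132*I - 454 = -454 + 132*I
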